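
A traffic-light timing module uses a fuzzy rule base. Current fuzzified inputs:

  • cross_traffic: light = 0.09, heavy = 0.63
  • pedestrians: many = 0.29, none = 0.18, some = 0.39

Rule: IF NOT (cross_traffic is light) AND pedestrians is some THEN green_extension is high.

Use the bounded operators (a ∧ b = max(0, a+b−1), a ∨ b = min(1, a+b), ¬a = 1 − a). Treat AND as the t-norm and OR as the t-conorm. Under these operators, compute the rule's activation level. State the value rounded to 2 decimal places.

0.30

firing strength: ¬light=1−0.09=0.91, some=0.39; AND[max(0, a+b−1)] → w = 0.30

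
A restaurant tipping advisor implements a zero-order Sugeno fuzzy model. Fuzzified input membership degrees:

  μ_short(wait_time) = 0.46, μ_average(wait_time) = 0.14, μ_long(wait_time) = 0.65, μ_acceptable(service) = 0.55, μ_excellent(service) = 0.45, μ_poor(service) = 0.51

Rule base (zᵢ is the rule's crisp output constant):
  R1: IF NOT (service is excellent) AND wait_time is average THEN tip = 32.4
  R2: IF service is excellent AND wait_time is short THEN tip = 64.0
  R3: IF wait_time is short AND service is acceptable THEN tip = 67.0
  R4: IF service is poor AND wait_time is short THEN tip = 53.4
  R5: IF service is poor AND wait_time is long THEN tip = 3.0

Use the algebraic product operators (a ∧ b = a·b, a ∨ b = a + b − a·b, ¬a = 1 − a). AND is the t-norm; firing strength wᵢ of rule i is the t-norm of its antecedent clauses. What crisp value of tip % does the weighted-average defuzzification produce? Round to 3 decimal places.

R1 (z=32.4): ¬excellent=1−0.45=0.55, average=0.14; AND[a·b] → w = 0.0770
R2 (z=64.0): excellent=0.45, short=0.46; AND[a·b] → w = 0.2070
R3 (z=67.0): short=0.46, acceptable=0.55; AND[a·b] → w = 0.2530
R4 (z=53.4): poor=0.51, short=0.46; AND[a·b] → w = 0.2346
R5 (z=3.0): poor=0.51, long=0.65; AND[a·b] → w = 0.3315
Weighted average = (0.0770·32.4 + 0.2070·64.0 + 0.2530·67.0 + 0.2346·53.4 + 0.3315·3.0) / (0.0770 + 0.2070 + 0.2530 + 0.2346 + 0.3315)
  = 46.2159 / 1.1031 = 41.896

41.896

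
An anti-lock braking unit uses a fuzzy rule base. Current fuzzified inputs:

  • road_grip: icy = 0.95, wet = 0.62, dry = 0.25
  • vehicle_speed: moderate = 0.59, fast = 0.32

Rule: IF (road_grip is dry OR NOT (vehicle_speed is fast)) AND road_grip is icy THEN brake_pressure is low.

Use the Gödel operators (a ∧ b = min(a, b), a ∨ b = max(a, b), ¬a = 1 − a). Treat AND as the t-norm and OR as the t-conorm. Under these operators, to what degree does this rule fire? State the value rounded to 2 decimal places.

firing strength: (dry=0.25 OR ¬fast=1−0.32=0.68) = 0.68; AND[min(a, b)] with icy=0.95 → w = 0.68

0.68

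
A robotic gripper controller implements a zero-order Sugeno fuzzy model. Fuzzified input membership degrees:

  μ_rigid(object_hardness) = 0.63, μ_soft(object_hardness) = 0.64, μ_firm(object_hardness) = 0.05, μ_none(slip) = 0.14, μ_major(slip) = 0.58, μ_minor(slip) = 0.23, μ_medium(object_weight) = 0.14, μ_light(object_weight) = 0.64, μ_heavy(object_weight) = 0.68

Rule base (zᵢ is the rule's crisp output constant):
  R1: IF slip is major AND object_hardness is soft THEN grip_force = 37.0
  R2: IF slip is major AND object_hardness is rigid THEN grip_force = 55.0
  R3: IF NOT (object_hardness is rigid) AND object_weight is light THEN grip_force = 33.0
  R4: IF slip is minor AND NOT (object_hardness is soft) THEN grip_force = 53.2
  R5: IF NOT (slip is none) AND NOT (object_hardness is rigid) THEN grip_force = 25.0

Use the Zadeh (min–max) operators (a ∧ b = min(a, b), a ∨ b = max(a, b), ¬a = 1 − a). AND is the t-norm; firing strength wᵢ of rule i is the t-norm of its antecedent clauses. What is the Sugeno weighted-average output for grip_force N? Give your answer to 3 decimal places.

40.871

R1 (z=37.0): major=0.58, soft=0.64; AND[min(a, b)] → w = 0.58
R2 (z=55.0): major=0.58, rigid=0.63; AND[min(a, b)] → w = 0.58
R3 (z=33.0): ¬rigid=1−0.63=0.37, light=0.64; AND[min(a, b)] → w = 0.37
R4 (z=53.2): minor=0.23, ¬soft=1−0.64=0.36; AND[min(a, b)] → w = 0.23
R5 (z=25.0): ¬none=1−0.14=0.86, ¬rigid=1−0.63=0.37; AND[min(a, b)] → w = 0.37
Weighted average = (0.58·37.0 + 0.58·55.0 + 0.37·33.0 + 0.23·53.2 + 0.37·25.0) / (0.58 + 0.58 + 0.37 + 0.23 + 0.37)
  = 87.0560 / 2.1300 = 40.871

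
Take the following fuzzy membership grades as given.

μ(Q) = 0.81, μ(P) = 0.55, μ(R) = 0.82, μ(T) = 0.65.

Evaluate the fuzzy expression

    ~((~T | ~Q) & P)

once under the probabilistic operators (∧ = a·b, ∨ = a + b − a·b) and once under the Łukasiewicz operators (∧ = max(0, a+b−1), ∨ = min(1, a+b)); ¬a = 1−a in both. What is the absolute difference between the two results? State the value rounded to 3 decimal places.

Under probabilistic:
  ~T = 1 − 0.6500 = 0.3500
  ~Q = 1 − 0.8100 = 0.1900
  ~T | ~Q = a + b − a·b on (0.3500, 0.1900) = 0.4735
  (~T | ~Q) & P = a·b on (0.4735, 0.5500) = 0.2604
  ~((~T | ~Q) & P) = 1 − 0.2604 = 0.7396
  → value = 0.7396
Under Łukasiewicz:
  ~T = 1 − 0.65 = 0.35
  ~Q = 1 − 0.81 = 0.19
  ~T | ~Q = min(1, a+b) on (0.35, 0.19) = 0.54
  (~T | ~Q) & P = max(0, a+b−1) on (0.54, 0.55) = 0.09
  ~((~T | ~Q) & P) = 1 − 0.09 = 0.91
  → value = 0.9100
|0.7396 − 0.9100| = 0.170

0.170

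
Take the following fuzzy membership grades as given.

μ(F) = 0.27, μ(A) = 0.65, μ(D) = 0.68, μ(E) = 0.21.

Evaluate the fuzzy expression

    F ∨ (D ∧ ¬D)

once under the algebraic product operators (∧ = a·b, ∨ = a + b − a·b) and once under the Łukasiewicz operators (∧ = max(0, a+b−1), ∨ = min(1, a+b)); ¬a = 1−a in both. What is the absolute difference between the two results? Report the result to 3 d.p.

0.159

Under algebraic product:
  ¬D = 1 − 0.6800 = 0.3200
  D ∧ ¬D = a·b on (0.6800, 0.3200) = 0.2176
  F ∨ (D ∧ ¬D) = a + b − a·b on (0.2700, 0.2176) = 0.4288
  → value = 0.4288
Under Łukasiewicz:
  ¬D = 1 − 0.68 = 0.32
  D ∧ ¬D = max(0, a+b−1) on (0.68, 0.32) = 0.00
  F ∨ (D ∧ ¬D) = min(1, a+b) on (0.27, 0.00) = 0.27
  → value = 0.2700
|0.4288 − 0.2700| = 0.159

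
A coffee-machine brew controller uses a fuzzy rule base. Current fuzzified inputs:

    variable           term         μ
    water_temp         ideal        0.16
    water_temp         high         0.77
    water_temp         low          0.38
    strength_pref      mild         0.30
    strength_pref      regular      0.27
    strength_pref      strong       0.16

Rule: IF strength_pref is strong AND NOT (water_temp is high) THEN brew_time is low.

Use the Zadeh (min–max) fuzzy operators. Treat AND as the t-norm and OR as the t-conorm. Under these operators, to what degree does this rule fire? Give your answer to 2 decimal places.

0.16

firing strength: strong=0.16, ¬high=1−0.77=0.23; AND[min(a, b)] → w = 0.16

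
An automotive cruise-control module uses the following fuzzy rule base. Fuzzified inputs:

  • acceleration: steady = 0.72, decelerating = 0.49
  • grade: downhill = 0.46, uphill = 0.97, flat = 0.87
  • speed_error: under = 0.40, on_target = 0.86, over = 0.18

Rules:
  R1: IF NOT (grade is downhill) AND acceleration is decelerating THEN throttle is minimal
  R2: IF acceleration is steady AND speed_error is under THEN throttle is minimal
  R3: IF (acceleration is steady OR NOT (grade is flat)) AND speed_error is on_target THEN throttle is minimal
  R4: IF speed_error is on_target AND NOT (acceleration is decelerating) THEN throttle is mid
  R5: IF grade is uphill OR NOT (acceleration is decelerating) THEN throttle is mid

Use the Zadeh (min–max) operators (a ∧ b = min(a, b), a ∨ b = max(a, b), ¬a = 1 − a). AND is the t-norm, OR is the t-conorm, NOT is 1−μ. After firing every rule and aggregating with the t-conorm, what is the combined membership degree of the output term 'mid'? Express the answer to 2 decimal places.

0.97

R1: ¬downhill=1−0.46=0.54, decelerating=0.49; AND[min(a, b)] → w = 0.49
R2: steady=0.72, under=0.40; AND[min(a, b)] → w = 0.40
R3: (steady=0.72 OR ¬flat=1−0.87=0.13) = 0.72; AND[min(a, b)] with on_target=0.86 → w = 0.72
R4: on_target=0.86, ¬decelerating=1−0.49=0.51; AND[min(a, b)] → w = 0.51
R5: uphill=0.97, ¬decelerating=1−0.49=0.51; OR[max(a, b)] → w = 0.97
Rules with consequent 'mid': {R4, R5} → strengths 0.51, 0.97
Aggregate via t-conorm [max(a, b)]: 0.97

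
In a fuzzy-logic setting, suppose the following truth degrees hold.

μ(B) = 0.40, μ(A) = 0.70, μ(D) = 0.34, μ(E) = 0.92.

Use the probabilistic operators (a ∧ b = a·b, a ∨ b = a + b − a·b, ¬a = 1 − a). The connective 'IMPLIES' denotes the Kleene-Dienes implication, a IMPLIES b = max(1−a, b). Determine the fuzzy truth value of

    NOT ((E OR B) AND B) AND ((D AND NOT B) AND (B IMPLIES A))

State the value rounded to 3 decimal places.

0.088

E OR B = a + b − a·b on (0.9200, 0.4000) = 0.9520
(E OR B) AND B = a·b on (0.9520, 0.4000) = 0.3808
NOT ((E OR B) AND B) = 1 − 0.3808 = 0.6192
NOT B = 1 − 0.4000 = 0.6000
D AND NOT B = a·b on (0.3400, 0.6000) = 0.2040
B IMPLIES A  [Kleene-Dienes: max(1−a, b)] with a=0.4000, b=0.7000 → 0.7000
(D AND NOT B) AND (B IMPLIES A) = a·b on (0.2040, 0.7000) = 0.1428
NOT ((E OR B) AND B) AND ((D AND NOT B) AND (B IMPLIES A)) = a·b on (0.6192, 0.1428) = 0.0884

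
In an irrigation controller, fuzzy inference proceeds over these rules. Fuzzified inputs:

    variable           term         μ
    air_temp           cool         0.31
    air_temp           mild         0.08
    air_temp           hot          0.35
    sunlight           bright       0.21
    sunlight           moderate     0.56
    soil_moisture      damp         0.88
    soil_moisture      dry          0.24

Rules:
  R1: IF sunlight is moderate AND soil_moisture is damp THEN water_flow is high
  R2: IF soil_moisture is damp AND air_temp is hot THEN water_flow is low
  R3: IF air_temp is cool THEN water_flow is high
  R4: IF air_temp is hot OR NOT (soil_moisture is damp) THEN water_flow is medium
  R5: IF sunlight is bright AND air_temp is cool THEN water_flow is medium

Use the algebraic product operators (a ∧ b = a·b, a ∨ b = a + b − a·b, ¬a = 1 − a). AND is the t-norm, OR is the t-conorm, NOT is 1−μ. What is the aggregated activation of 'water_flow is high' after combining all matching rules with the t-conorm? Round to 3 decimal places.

R1: moderate=0.56, damp=0.88; AND[a·b] → w = 0.4928
R2: damp=0.88, hot=0.35; AND[a·b] → w = 0.3080
R3: cool=0.31 → w = 0.3100
R4: hot=0.35, ¬damp=1−0.88=0.12; OR[a + b − a·b] → w = 0.4280
R5: bright=0.21, cool=0.31; AND[a·b] → w = 0.0651
Rules with consequent 'high': {R1, R3} → strengths 0.4928, 0.3100
Aggregate via t-conorm [a + b − a·b]: 0.6500

0.650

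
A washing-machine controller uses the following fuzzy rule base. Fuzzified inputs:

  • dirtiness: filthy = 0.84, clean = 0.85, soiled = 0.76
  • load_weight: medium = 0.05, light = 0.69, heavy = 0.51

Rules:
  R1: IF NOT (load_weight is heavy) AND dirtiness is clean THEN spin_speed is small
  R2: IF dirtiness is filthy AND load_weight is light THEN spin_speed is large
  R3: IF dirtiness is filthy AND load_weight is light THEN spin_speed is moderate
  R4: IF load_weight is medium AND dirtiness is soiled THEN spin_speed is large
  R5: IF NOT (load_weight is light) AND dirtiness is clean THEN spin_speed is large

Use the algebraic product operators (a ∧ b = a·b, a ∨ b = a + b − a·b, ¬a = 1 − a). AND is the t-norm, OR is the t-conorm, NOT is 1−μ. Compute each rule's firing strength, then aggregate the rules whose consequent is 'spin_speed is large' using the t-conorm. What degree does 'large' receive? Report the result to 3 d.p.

R1: ¬heavy=1−0.51=0.49, clean=0.85; AND[a·b] → w = 0.4165
R2: filthy=0.84, light=0.69; AND[a·b] → w = 0.5796
R3: filthy=0.84, light=0.69; AND[a·b] → w = 0.5796
R4: medium=0.05, soiled=0.76; AND[a·b] → w = 0.0380
R5: ¬light=1−0.69=0.31, clean=0.85; AND[a·b] → w = 0.2635
Rules with consequent 'large': {R2, R4, R5} → strengths 0.5796, 0.0380, 0.2635
Aggregate via t-conorm [a + b − a·b]: 0.7021

0.702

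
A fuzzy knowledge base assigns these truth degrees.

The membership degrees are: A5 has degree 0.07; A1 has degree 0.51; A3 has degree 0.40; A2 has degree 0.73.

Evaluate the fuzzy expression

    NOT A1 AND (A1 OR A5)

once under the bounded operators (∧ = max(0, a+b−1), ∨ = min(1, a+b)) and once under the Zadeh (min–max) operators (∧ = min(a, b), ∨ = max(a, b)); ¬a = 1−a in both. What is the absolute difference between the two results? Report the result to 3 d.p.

0.420

Under bounded:
  NOT A1 = 1 − 0.51 = 0.49
  A1 OR A5 = min(1, a+b) on (0.51, 0.07) = 0.58
  NOT A1 AND (A1 OR A5) = max(0, a+b−1) on (0.49, 0.58) = 0.07
  → value = 0.0700
Under Zadeh (min–max):
  NOT A1 = 1 − 0.51 = 0.49
  A1 OR A5 = max(a, b) on (0.51, 0.07) = 0.51
  NOT A1 AND (A1 OR A5) = min(a, b) on (0.49, 0.51) = 0.49
  → value = 0.4900
|0.0700 − 0.4900| = 0.420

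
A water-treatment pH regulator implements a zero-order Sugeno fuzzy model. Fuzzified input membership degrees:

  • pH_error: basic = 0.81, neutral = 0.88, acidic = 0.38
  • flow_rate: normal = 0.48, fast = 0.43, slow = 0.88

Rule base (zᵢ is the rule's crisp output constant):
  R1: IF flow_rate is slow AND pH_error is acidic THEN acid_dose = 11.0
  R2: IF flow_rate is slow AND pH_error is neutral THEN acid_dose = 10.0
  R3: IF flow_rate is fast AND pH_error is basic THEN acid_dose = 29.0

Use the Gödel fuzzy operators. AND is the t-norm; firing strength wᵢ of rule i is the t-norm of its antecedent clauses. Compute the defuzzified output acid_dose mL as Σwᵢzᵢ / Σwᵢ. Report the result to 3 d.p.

R1 (z=11.0): slow=0.88, acidic=0.38; AND[min(a, b)] → w = 0.38
R2 (z=10.0): slow=0.88, neutral=0.88; AND[min(a, b)] → w = 0.88
R3 (z=29.0): fast=0.43, basic=0.81; AND[min(a, b)] → w = 0.43
Weighted average = (0.38·11.0 + 0.88·10.0 + 0.43·29.0) / (0.38 + 0.88 + 0.43)
  = 25.4500 / 1.6900 = 15.059

15.059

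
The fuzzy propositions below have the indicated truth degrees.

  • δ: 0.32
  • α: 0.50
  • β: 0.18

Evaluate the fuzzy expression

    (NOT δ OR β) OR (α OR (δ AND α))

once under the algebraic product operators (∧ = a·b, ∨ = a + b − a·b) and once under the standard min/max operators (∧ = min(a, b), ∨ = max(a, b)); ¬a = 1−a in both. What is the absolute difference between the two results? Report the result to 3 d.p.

Under algebraic product:
  NOT δ = 1 − 0.3200 = 0.6800
  NOT δ OR β = a + b − a·b on (0.6800, 0.1800) = 0.7376
  δ AND α = a·b on (0.3200, 0.5000) = 0.1600
  α OR (δ AND α) = a + b − a·b on (0.5000, 0.1600) = 0.5800
  (NOT δ OR β) OR (α OR (δ AND α)) = a + b − a·b on (0.7376, 0.5800) = 0.8898
  → value = 0.8898
Under standard min/max:
  NOT δ = 1 − 0.32 = 0.68
  NOT δ OR β = max(a, b) on (0.68, 0.18) = 0.68
  δ AND α = min(a, b) on (0.32, 0.50) = 0.32
  α OR (δ AND α) = max(a, b) on (0.50, 0.32) = 0.50
  (NOT δ OR β) OR (α OR (δ AND α)) = max(a, b) on (0.68, 0.50) = 0.68
  → value = 0.6800
|0.8898 − 0.6800| = 0.210

0.210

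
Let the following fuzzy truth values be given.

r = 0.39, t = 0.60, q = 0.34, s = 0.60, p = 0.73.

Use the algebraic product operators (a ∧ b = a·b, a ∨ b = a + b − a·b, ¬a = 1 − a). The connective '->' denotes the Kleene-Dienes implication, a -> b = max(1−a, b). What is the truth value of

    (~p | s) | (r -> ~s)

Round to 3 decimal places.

0.886

~p = 1 − 0.7300 = 0.2700
~p | s = a + b − a·b on (0.2700, 0.6000) = 0.7080
~s = 1 − 0.6000 = 0.4000
r -> ~s  [Kleene-Dienes: max(1−a, b)] with a=0.3900, b=0.4000 → 0.6100
(~p | s) | (r -> ~s) = a + b − a·b on (0.7080, 0.6100) = 0.8861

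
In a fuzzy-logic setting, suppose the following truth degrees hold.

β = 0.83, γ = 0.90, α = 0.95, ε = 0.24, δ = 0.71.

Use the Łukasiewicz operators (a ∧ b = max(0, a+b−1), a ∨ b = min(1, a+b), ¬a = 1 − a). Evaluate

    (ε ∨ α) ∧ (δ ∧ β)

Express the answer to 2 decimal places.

0.54

ε ∨ α = min(1, a+b) on (0.24, 0.95) = 1.00
δ ∧ β = max(0, a+b−1) on (0.71, 0.83) = 0.54
(ε ∨ α) ∧ (δ ∧ β) = max(0, a+b−1) on (1.00, 0.54) = 0.54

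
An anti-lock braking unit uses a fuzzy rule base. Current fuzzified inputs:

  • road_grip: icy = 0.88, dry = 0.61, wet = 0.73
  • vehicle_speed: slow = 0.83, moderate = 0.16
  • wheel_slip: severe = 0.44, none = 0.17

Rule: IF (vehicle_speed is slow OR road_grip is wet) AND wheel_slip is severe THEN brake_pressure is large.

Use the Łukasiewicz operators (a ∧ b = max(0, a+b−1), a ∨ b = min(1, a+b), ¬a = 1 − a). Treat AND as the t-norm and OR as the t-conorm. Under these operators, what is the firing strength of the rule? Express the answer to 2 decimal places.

0.44

firing strength: (slow=0.83 OR wet=0.73) = 1.00; AND[max(0, a+b−1)] with severe=0.44 → w = 0.44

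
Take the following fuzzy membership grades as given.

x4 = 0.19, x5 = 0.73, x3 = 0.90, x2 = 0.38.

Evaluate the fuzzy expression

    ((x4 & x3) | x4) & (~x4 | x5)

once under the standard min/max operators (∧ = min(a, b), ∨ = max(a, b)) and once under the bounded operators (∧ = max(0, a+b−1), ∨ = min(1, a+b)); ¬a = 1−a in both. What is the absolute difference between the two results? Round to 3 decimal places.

0.090

Under standard min/max:
  x4 & x3 = min(a, b) on (0.19, 0.90) = 0.19
  (x4 & x3) | x4 = max(a, b) on (0.19, 0.19) = 0.19
  ~x4 = 1 − 0.19 = 0.81
  ~x4 | x5 = max(a, b) on (0.81, 0.73) = 0.81
  ((x4 & x3) | x4) & (~x4 | x5) = min(a, b) on (0.19, 0.81) = 0.19
  → value = 0.1900
Under bounded:
  x4 & x3 = max(0, a+b−1) on (0.19, 0.90) = 0.09
  (x4 & x3) | x4 = min(1, a+b) on (0.09, 0.19) = 0.28
  ~x4 = 1 − 0.19 = 0.81
  ~x4 | x5 = min(1, a+b) on (0.81, 0.73) = 1.00
  ((x4 & x3) | x4) & (~x4 | x5) = max(0, a+b−1) on (0.28, 1.00) = 0.28
  → value = 0.2800
|0.1900 − 0.2800| = 0.090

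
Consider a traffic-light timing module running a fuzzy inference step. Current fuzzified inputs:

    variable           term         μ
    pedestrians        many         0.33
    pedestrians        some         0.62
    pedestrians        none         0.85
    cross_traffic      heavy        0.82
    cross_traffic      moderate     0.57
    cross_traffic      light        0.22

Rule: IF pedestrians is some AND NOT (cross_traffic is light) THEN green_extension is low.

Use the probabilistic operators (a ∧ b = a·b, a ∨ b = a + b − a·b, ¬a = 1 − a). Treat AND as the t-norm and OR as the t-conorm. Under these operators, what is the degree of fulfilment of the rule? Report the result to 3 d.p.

firing strength: some=0.62, ¬light=1−0.22=0.78; AND[a·b] → w = 0.4836

0.484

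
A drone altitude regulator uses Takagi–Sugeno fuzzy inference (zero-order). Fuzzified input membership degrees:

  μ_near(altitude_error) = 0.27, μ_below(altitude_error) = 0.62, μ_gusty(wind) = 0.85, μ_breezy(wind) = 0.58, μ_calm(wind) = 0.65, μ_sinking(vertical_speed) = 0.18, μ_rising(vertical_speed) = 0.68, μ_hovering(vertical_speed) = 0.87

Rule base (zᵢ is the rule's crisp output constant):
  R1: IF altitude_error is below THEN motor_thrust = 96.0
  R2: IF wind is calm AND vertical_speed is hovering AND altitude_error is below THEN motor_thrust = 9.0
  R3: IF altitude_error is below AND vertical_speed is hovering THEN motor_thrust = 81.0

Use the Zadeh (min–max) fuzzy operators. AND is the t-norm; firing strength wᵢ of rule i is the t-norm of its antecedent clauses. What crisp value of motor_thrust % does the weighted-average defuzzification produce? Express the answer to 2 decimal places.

62.00

R1 (z=96.0): below=0.62 → w = 0.62
R2 (z=9.0): calm=0.65, hovering=0.87, below=0.62; AND[min(a, b)] → w = 0.62
R3 (z=81.0): below=0.62, hovering=0.87; AND[min(a, b)] → w = 0.62
Weighted average = (0.62·96.0 + 0.62·9.0 + 0.62·81.0) / (0.62 + 0.62 + 0.62)
  = 115.3200 / 1.8600 = 62.00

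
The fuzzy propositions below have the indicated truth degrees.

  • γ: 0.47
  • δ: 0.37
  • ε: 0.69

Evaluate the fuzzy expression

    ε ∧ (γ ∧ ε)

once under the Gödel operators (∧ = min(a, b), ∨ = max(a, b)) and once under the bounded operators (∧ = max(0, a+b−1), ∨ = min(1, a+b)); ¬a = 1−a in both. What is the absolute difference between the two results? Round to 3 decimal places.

0.470

Under Gödel:
  γ ∧ ε = min(a, b) on (0.47, 0.69) = 0.47
  ε ∧ (γ ∧ ε) = min(a, b) on (0.69, 0.47) = 0.47
  → value = 0.4700
Under bounded:
  γ ∧ ε = max(0, a+b−1) on (0.47, 0.69) = 0.16
  ε ∧ (γ ∧ ε) = max(0, a+b−1) on (0.69, 0.16) = 0.00
  → value = 0.0000
|0.4700 − 0.0000| = 0.470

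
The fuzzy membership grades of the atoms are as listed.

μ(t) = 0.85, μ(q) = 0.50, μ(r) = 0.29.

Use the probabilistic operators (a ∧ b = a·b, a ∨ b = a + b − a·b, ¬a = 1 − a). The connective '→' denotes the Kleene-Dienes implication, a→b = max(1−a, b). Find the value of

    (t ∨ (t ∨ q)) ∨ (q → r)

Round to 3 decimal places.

t ∨ q = a + b − a·b on (0.8500, 0.5000) = 0.9250
t ∨ (t ∨ q) = a + b − a·b on (0.8500, 0.9250) = 0.9887
q → r  [Kleene-Dienes: max(1−a, b)] with a=0.5000, b=0.2900 → 0.5000
(t ∨ (t ∨ q)) ∨ (q → r) = a + b − a·b on (0.9887, 0.5000) = 0.9944

0.994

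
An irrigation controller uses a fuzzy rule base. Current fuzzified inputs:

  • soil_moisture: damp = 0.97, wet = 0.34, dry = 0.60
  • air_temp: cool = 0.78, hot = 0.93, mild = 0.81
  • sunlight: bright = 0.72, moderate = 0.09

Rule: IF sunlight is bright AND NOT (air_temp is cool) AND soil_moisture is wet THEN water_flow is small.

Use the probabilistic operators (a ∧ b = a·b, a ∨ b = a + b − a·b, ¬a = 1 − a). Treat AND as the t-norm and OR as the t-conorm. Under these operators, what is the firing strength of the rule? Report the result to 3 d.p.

firing strength: bright=0.72, ¬cool=1−0.78=0.22, wet=0.34; AND[a·b] → w = 0.0539

0.054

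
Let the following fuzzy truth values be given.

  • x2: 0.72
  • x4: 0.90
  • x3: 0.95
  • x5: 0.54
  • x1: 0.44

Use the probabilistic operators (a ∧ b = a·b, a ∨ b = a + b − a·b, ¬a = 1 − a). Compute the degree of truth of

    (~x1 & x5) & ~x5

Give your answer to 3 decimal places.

0.139

~x1 = 1 − 0.4400 = 0.5600
~x1 & x5 = a·b on (0.5600, 0.5400) = 0.3024
~x5 = 1 − 0.5400 = 0.4600
(~x1 & x5) & ~x5 = a·b on (0.3024, 0.4600) = 0.1391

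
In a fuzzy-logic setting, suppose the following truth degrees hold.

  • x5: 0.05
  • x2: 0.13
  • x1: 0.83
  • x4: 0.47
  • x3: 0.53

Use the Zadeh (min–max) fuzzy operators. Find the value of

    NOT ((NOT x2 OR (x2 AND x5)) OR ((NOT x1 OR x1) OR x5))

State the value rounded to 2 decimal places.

0.13

NOT x2 = 1 − 0.13 = 0.87
x2 AND x5 = min(a, b) on (0.13, 0.05) = 0.05
NOT x2 OR (x2 AND x5) = max(a, b) on (0.87, 0.05) = 0.87
NOT x1 = 1 − 0.83 = 0.17
NOT x1 OR x1 = max(a, b) on (0.17, 0.83) = 0.83
(NOT x1 OR x1) OR x5 = max(a, b) on (0.83, 0.05) = 0.83
(NOT x2 OR (x2 AND x5)) OR ((NOT x1 OR x1) OR x5) = max(a, b) on (0.87, 0.83) = 0.87
NOT ((NOT x2 OR (x2 AND x5)) OR ((NOT x1 OR x1) OR x5)) = 1 − 0.87 = 0.13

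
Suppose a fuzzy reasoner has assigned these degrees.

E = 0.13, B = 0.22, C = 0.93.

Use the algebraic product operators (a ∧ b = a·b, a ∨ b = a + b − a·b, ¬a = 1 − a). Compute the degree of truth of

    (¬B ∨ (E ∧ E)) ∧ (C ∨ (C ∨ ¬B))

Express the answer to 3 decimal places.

0.783

¬B = 1 − 0.2200 = 0.7800
E ∧ E = a·b on (0.1300, 0.1300) = 0.0169
¬B ∨ (E ∧ E) = a + b − a·b on (0.7800, 0.0169) = 0.7837
¬B = 1 − 0.2200 = 0.7800
C ∨ ¬B = a + b − a·b on (0.9300, 0.7800) = 0.9846
C ∨ (C ∨ ¬B) = a + b − a·b on (0.9300, 0.9846) = 0.9989
(¬B ∨ (E ∧ E)) ∧ (C ∨ (C ∨ ¬B)) = a·b on (0.7837, 0.9989) = 0.7829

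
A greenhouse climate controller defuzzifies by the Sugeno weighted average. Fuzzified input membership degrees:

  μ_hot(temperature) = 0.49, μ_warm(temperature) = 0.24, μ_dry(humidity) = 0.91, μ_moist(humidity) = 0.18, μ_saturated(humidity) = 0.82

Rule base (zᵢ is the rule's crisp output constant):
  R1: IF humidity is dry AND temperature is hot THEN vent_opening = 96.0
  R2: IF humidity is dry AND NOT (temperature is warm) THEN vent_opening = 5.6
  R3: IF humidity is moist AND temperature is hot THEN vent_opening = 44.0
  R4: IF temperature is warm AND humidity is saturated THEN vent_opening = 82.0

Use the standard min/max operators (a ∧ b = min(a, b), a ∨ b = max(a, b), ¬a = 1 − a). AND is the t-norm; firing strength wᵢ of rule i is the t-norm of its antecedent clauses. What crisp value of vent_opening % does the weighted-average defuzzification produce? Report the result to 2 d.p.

R1 (z=96.0): dry=0.91, hot=0.49; AND[min(a, b)] → w = 0.49
R2 (z=5.6): dry=0.91, ¬warm=1−0.24=0.76; AND[min(a, b)] → w = 0.76
R3 (z=44.0): moist=0.18, hot=0.49; AND[min(a, b)] → w = 0.18
R4 (z=82.0): warm=0.24, saturated=0.82; AND[min(a, b)] → w = 0.24
Weighted average = (0.49·96.0 + 0.76·5.6 + 0.18·44.0 + 0.24·82.0) / (0.49 + 0.76 + 0.18 + 0.24)
  = 78.8960 / 1.6700 = 47.24

47.24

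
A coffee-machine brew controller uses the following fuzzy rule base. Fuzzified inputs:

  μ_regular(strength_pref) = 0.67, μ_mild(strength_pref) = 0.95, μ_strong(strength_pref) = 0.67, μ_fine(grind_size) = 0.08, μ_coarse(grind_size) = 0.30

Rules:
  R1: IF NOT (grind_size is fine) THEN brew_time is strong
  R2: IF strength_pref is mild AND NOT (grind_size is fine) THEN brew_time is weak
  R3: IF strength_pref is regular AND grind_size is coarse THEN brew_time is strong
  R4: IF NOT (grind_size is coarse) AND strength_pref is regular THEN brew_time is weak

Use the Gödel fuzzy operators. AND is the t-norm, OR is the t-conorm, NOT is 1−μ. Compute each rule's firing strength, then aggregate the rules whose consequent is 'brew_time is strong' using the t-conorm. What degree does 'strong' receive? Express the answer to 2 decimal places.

0.92

R1: ¬fine=1−0.08=0.92 → w = 0.92
R2: mild=0.95, ¬fine=1−0.08=0.92; AND[min(a, b)] → w = 0.92
R3: regular=0.67, coarse=0.30; AND[min(a, b)] → w = 0.30
R4: ¬coarse=1−0.30=0.70, regular=0.67; AND[min(a, b)] → w = 0.67
Rules with consequent 'strong': {R1, R3} → strengths 0.92, 0.30
Aggregate via t-conorm [max(a, b)]: 0.92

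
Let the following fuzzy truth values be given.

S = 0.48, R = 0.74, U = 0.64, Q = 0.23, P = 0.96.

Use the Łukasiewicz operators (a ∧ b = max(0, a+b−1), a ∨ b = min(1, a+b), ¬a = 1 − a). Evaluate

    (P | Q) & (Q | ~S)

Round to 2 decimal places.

0.75

P | Q = min(1, a+b) on (0.96, 0.23) = 1.00
~S = 1 − 0.48 = 0.52
Q | ~S = min(1, a+b) on (0.23, 0.52) = 0.75
(P | Q) & (Q | ~S) = max(0, a+b−1) on (1.00, 0.75) = 0.75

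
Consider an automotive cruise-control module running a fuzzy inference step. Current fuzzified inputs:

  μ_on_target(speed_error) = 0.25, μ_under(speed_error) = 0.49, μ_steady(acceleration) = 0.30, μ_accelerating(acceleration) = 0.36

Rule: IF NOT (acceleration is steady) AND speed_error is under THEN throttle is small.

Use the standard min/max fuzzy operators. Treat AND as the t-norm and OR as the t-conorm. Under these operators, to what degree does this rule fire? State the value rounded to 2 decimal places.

0.49

firing strength: ¬steady=1−0.30=0.70, under=0.49; AND[min(a, b)] → w = 0.49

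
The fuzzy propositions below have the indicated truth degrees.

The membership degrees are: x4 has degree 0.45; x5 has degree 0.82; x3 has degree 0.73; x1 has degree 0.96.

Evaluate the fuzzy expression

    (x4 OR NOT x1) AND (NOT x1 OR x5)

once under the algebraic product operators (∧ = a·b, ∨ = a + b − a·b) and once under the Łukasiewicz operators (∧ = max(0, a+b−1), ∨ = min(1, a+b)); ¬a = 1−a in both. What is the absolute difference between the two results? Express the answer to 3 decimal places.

Under algebraic product:
  NOT x1 = 1 − 0.9600 = 0.0400
  x4 OR NOT x1 = a + b − a·b on (0.4500, 0.0400) = 0.4720
  NOT x1 = 1 − 0.9600 = 0.0400
  NOT x1 OR x5 = a + b − a·b on (0.0400, 0.8200) = 0.8272
  (x4 OR NOT x1) AND (NOT x1 OR x5) = a·b on (0.4720, 0.8272) = 0.3904
  → value = 0.3904
Under Łukasiewicz:
  NOT x1 = 1 − 0.96 = 0.04
  x4 OR NOT x1 = min(1, a+b) on (0.45, 0.04) = 0.49
  NOT x1 = 1 − 0.96 = 0.04
  NOT x1 OR x5 = min(1, a+b) on (0.04, 0.82) = 0.86
  (x4 OR NOT x1) AND (NOT x1 OR x5) = max(0, a+b−1) on (0.49, 0.86) = 0.35
  → value = 0.3500
|0.3904 − 0.3500| = 0.040

0.040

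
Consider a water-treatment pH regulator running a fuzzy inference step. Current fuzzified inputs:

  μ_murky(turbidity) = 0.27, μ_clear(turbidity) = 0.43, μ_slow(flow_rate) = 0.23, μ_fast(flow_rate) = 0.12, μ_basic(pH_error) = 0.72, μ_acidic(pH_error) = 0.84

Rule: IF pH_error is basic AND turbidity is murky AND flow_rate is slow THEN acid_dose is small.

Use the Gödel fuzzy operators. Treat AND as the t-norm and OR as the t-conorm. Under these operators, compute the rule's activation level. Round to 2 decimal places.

0.23

firing strength: basic=0.72, murky=0.27, slow=0.23; AND[min(a, b)] → w = 0.23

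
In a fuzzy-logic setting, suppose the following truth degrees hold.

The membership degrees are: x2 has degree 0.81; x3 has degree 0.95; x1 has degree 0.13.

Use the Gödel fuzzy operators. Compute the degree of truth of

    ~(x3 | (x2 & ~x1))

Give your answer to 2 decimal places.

0.05

~x1 = 1 − 0.13 = 0.87
x2 & ~x1 = min(a, b) on (0.81, 0.87) = 0.81
x3 | (x2 & ~x1) = max(a, b) on (0.95, 0.81) = 0.95
~(x3 | (x2 & ~x1)) = 1 − 0.95 = 0.05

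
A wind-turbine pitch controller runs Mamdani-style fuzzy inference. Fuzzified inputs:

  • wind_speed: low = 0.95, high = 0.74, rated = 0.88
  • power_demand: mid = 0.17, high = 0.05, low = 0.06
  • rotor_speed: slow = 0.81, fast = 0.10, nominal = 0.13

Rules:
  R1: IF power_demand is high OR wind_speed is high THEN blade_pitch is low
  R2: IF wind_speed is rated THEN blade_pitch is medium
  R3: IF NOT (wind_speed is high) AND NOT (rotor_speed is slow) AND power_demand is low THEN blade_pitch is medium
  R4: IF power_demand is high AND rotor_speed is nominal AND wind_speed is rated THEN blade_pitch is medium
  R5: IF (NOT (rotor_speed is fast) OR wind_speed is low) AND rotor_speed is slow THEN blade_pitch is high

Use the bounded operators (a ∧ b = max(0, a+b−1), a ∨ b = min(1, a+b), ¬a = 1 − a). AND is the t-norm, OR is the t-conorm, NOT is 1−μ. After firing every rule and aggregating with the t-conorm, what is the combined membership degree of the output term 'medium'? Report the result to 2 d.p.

0.88

R1: high=0.05, high=0.74; OR[min(1, a+b)] → w = 0.79
R2: rated=0.88 → w = 0.88
R3: ¬high=1−0.74=0.26, ¬slow=1−0.81=0.19, low=0.06; AND[max(0, a+b−1)] → w = 0.00
R4: high=0.05, nominal=0.13, rated=0.88; AND[max(0, a+b−1)] → w = 0.00
R5: (¬fast=1−0.10=0.90 OR low=0.95) = 1.00; AND[max(0, a+b−1)] with slow=0.81 → w = 0.81
Rules with consequent 'medium': {R2, R3, R4} → strengths 0.88, 0.00, 0.00
Aggregate via t-conorm [min(1, a+b)]: 0.88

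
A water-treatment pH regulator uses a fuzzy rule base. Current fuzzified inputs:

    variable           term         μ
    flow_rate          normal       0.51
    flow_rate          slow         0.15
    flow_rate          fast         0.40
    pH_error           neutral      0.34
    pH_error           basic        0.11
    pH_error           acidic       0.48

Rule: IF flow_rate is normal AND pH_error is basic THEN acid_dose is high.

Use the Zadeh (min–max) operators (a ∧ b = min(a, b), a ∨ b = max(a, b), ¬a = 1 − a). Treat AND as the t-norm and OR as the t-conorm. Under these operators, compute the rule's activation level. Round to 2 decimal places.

0.11

firing strength: normal=0.51, basic=0.11; AND[min(a, b)] → w = 0.11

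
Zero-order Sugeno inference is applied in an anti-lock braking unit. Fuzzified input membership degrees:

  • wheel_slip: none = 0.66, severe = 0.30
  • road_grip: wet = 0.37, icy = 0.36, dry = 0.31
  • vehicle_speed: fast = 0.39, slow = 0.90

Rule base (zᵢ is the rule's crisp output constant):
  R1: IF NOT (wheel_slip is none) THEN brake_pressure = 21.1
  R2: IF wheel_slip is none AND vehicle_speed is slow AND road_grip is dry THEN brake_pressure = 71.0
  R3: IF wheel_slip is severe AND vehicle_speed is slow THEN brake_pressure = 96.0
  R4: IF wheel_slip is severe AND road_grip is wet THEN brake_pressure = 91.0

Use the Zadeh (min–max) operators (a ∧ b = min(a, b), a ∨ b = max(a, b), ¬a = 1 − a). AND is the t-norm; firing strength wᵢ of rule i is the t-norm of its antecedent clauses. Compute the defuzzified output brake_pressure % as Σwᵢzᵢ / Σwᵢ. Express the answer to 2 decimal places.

68.23

R1 (z=21.1): ¬none=1−0.66=0.34 → w = 0.34
R2 (z=71.0): none=0.66, slow=0.90, dry=0.31; AND[min(a, b)] → w = 0.31
R3 (z=96.0): severe=0.30, slow=0.90; AND[min(a, b)] → w = 0.30
R4 (z=91.0): severe=0.30, wet=0.37; AND[min(a, b)] → w = 0.30
Weighted average = (0.34·21.1 + 0.31·71.0 + 0.30·96.0 + 0.30·91.0) / (0.34 + 0.31 + 0.30 + 0.30)
  = 85.2840 / 1.2500 = 68.23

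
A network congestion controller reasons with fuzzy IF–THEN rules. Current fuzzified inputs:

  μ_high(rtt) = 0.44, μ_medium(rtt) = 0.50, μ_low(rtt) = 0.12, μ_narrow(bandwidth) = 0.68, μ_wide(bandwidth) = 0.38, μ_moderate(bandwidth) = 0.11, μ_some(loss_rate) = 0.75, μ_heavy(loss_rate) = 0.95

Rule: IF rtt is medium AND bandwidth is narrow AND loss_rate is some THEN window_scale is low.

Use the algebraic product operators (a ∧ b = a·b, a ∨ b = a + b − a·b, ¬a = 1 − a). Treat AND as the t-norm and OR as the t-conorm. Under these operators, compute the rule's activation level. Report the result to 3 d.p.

firing strength: medium=0.50, narrow=0.68, some=0.75; AND[a·b] → w = 0.2550

0.255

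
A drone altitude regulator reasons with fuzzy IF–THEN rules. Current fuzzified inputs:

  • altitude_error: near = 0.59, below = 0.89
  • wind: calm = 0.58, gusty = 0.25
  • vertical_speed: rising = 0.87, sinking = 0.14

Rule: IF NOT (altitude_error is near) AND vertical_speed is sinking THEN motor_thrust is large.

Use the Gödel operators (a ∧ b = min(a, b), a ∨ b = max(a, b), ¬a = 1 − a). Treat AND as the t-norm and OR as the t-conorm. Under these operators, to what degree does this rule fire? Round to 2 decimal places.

0.14

firing strength: ¬near=1−0.59=0.41, sinking=0.14; AND[min(a, b)] → w = 0.14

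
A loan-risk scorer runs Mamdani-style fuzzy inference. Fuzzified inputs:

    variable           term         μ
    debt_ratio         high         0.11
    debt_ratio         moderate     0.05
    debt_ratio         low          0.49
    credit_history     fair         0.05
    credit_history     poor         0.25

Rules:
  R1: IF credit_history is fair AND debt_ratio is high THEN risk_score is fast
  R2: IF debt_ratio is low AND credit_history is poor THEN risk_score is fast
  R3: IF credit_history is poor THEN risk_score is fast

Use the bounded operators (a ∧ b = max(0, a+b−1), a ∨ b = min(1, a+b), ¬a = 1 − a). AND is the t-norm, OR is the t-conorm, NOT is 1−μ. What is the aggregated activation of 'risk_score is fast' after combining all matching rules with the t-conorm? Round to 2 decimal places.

0.25

R1: fair=0.05, high=0.11; AND[max(0, a+b−1)] → w = 0.00
R2: low=0.49, poor=0.25; AND[max(0, a+b−1)] → w = 0.00
R3: poor=0.25 → w = 0.25
Rules with consequent 'fast': {R1, R2, R3} → strengths 0.00, 0.00, 0.25
Aggregate via t-conorm [min(1, a+b)]: 0.25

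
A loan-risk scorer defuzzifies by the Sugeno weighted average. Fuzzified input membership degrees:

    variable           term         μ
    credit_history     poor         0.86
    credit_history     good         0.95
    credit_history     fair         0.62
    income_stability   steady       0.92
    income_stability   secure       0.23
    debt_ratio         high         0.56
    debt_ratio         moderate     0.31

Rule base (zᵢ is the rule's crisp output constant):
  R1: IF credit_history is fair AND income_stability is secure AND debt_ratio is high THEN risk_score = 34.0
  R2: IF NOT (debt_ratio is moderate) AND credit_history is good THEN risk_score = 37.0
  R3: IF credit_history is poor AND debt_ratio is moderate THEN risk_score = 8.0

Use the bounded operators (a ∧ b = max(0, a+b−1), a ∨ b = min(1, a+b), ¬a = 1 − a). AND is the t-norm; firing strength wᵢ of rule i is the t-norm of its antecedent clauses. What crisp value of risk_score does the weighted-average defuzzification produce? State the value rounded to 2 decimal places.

R1 (z=34.0): fair=0.62, secure=0.23, high=0.56; AND[max(0, a+b−1)] → w = 0.00
R2 (z=37.0): ¬moderate=1−0.31=0.69, good=0.95; AND[max(0, a+b−1)] → w = 0.64
R3 (z=8.0): poor=0.86, moderate=0.31; AND[max(0, a+b−1)] → w = 0.17
Weighted average = (0.00·34.0 + 0.64·37.0 + 0.17·8.0) / (0.00 + 0.64 + 0.17)
  = 25.0400 / 0.8100 = 30.91

30.91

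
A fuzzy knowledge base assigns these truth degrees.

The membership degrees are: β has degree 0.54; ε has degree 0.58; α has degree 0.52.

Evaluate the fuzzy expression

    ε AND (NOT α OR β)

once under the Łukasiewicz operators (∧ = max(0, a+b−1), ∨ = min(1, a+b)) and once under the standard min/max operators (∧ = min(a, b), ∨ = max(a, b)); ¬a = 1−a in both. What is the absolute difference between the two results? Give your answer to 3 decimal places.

0.040

Under Łukasiewicz:
  NOT α = 1 − 0.52 = 0.48
  NOT α OR β = min(1, a+b) on (0.48, 0.54) = 1.00
  ε AND (NOT α OR β) = max(0, a+b−1) on (0.58, 1.00) = 0.58
  → value = 0.5800
Under standard min/max:
  NOT α = 1 − 0.52 = 0.48
  NOT α OR β = max(a, b) on (0.48, 0.54) = 0.54
  ε AND (NOT α OR β) = min(a, b) on (0.58, 0.54) = 0.54
  → value = 0.5400
|0.5800 − 0.5400| = 0.040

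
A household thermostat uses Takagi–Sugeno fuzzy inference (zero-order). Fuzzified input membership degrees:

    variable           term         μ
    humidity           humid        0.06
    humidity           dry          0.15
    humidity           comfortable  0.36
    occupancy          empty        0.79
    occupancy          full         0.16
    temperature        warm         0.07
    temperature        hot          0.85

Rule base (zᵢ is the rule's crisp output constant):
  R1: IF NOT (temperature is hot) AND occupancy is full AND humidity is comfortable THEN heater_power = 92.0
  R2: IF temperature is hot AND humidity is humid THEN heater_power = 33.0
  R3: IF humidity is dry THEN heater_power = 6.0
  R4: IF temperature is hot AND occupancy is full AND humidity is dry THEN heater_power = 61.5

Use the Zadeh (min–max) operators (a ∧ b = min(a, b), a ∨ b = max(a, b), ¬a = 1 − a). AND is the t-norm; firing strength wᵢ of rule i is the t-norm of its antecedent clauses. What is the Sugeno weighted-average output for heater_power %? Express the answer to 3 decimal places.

R1 (z=92.0): ¬hot=1−0.85=0.15, full=0.16, comfortable=0.36; AND[min(a, b)] → w = 0.15
R2 (z=33.0): hot=0.85, humid=0.06; AND[min(a, b)] → w = 0.06
R3 (z=6.0): dry=0.15 → w = 0.15
R4 (z=61.5): hot=0.85, full=0.16, dry=0.15; AND[min(a, b)] → w = 0.15
Weighted average = (0.15·92.0 + 0.06·33.0 + 0.15·6.0 + 0.15·61.5) / (0.15 + 0.06 + 0.15 + 0.15)
  = 25.9050 / 0.5100 = 50.794

50.794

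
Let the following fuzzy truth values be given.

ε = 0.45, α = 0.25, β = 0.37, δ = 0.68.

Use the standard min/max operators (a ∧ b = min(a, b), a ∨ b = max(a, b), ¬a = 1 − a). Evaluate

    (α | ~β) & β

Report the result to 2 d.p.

0.37

~β = 1 − 0.37 = 0.63
α | ~β = max(a, b) on (0.25, 0.63) = 0.63
(α | ~β) & β = min(a, b) on (0.63, 0.37) = 0.37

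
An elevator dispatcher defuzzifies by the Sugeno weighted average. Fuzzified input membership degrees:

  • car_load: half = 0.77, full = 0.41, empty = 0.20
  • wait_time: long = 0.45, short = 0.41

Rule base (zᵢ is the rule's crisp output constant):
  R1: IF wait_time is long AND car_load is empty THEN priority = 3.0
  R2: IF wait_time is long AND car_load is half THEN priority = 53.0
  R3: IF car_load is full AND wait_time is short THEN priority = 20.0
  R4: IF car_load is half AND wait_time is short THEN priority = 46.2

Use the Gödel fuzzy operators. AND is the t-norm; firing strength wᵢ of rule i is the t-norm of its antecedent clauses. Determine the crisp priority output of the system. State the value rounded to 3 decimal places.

35.097

R1 (z=3.0): long=0.45, empty=0.20; AND[min(a, b)] → w = 0.20
R2 (z=53.0): long=0.45, half=0.77; AND[min(a, b)] → w = 0.45
R3 (z=20.0): full=0.41, short=0.41; AND[min(a, b)] → w = 0.41
R4 (z=46.2): half=0.77, short=0.41; AND[min(a, b)] → w = 0.41
Weighted average = (0.20·3.0 + 0.45·53.0 + 0.41·20.0 + 0.41·46.2) / (0.20 + 0.45 + 0.41 + 0.41)
  = 51.5920 / 1.4700 = 35.097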